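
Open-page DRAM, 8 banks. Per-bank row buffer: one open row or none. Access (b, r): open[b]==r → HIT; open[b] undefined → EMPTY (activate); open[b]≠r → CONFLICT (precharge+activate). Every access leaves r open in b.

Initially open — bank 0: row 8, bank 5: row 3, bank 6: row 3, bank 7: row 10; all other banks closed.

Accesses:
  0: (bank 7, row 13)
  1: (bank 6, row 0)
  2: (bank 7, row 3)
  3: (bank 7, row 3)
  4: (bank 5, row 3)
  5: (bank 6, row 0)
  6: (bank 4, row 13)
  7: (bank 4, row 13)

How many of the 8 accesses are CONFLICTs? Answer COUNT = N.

step 0: bank7 10->13 [CONFLICT]
step 1: bank6 3->0 [CONFLICT]
step 2: bank7 13->3 [CONFLICT]
step 3: bank7 3->3 [HIT]
step 4: bank5 3->3 [HIT]
step 5: bank6 0->0 [HIT]
step 6: bank4 None->13 [EMPTY]
step 7: bank4 13->13 [HIT]

COUNT = 3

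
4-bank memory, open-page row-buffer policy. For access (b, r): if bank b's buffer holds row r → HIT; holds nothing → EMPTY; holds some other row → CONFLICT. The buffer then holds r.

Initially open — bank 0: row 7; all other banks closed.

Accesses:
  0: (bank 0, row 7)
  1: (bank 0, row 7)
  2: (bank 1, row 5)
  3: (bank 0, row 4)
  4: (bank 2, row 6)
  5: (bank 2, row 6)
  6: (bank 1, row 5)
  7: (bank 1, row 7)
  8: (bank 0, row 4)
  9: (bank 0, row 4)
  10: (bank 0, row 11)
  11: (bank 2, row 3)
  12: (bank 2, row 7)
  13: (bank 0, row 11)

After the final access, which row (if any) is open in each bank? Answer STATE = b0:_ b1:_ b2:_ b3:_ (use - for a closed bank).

STATE = b0:11 b1:7 b2:7 b3:-

  [0] b0 r7: had r7 ⇒ H
  [1] b0 r7: had r7 ⇒ H
  [2] b1 r5: no row ⇒ E
  [3] b0 r4: had r7 ⇒ C
  [4] b2 r6: no row ⇒ E
  [5] b2 r6: had r6 ⇒ H
  [6] b1 r5: had r5 ⇒ H
  [7] b1 r7: had r5 ⇒ C
  [8] b0 r4: had r4 ⇒ H
  [9] b0 r4: had r4 ⇒ H
  [10] b0 r11: had r4 ⇒ C
  [11] b2 r3: had r6 ⇒ C
  [12] b2 r7: had r3 ⇒ C
  [13] b0 r11: had r11 ⇒ H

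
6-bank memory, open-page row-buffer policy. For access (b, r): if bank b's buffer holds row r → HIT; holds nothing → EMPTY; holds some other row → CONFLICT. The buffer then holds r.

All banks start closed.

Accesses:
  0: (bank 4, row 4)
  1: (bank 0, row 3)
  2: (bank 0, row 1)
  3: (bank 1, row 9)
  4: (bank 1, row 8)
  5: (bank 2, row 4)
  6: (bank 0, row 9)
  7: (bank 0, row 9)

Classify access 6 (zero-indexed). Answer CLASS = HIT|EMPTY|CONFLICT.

CLASS = CONFLICT

0: bank 4 row 4 — prev None → EMPTY
1: bank 0 row 3 — prev None → EMPTY
2: bank 0 row 1 — prev 3 → CONFLICT
3: bank 1 row 9 — prev None → EMPTY
4: bank 1 row 8 — prev 9 → CONFLICT
5: bank 2 row 4 — prev None → EMPTY
6: bank 0 row 9 — prev 1 → CONFLICT
7: bank 0 row 9 — prev 9 → HIT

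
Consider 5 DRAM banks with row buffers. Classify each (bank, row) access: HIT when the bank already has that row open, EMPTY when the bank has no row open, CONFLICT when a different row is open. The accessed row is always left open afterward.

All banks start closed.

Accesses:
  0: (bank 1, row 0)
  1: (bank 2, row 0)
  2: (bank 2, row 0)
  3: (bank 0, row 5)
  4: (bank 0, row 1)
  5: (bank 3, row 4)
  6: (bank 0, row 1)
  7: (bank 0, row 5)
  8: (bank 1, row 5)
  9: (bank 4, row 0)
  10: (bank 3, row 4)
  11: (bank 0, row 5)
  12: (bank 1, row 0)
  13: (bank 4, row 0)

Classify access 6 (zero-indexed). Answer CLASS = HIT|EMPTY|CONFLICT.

step 0: bank1 None->0 [EMPTY]
step 1: bank2 None->0 [EMPTY]
step 2: bank2 0->0 [HIT]
step 3: bank0 None->5 [EMPTY]
step 4: bank0 5->1 [CONFLICT]
step 5: bank3 None->4 [EMPTY]
step 6: bank0 1->1 [HIT]
step 7: bank0 1->5 [CONFLICT]
step 8: bank1 0->5 [CONFLICT]
step 9: bank4 None->0 [EMPTY]
step 10: bank3 4->4 [HIT]
step 11: bank0 5->5 [HIT]
step 12: bank1 5->0 [CONFLICT]
step 13: bank4 0->0 [HIT]

CLASS = HIT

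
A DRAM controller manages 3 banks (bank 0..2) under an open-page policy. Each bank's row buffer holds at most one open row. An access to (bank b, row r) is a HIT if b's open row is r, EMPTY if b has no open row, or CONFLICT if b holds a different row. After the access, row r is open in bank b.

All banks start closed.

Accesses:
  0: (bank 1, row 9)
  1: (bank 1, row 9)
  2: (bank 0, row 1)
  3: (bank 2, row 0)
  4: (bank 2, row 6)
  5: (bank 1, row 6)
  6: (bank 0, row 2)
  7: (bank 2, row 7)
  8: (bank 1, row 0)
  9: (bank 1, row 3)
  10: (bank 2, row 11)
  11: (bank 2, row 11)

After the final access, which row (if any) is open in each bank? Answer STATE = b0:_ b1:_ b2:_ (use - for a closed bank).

  [0] b1 r9: no row ⇒ E
  [1] b1 r9: had r9 ⇒ H
  [2] b0 r1: no row ⇒ E
  [3] b2 r0: no row ⇒ E
  [4] b2 r6: had r0 ⇒ C
  [5] b1 r6: had r9 ⇒ C
  [6] b0 r2: had r1 ⇒ C
  [7] b2 r7: had r6 ⇒ C
  [8] b1 r0: had r6 ⇒ C
  [9] b1 r3: had r0 ⇒ C
  [10] b2 r11: had r7 ⇒ C
  [11] b2 r11: had r11 ⇒ H

STATE = b0:2 b1:3 b2:11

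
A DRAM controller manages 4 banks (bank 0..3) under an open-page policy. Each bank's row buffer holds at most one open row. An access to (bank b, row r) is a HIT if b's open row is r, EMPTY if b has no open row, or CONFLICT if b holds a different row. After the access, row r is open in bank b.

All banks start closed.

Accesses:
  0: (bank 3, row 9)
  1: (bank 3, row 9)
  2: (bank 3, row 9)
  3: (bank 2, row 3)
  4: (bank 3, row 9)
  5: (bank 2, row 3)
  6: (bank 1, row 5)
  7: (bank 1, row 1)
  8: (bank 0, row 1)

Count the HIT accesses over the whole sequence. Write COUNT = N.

COUNT = 4

step 0: bank3 None->9 [EMPTY]
step 1: bank3 9->9 [HIT]
step 2: bank3 9->9 [HIT]
step 3: bank2 None->3 [EMPTY]
step 4: bank3 9->9 [HIT]
step 5: bank2 3->3 [HIT]
step 6: bank1 None->5 [EMPTY]
step 7: bank1 5->1 [CONFLICT]
step 8: bank0 None->1 [EMPTY]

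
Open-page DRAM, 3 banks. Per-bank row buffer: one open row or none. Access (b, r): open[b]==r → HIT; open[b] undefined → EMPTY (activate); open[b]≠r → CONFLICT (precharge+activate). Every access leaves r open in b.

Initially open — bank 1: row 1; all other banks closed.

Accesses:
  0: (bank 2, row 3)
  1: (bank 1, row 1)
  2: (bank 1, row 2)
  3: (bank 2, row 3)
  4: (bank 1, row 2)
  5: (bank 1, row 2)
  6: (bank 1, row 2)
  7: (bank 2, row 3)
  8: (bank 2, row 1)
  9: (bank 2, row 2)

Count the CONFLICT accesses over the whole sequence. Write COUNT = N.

COUNT = 3

0: bank 2 row 3 — prev None → EMPTY
1: bank 1 row 1 — prev 1 → HIT
2: bank 1 row 2 — prev 1 → CONFLICT
3: bank 2 row 3 — prev 3 → HIT
4: bank 1 row 2 — prev 2 → HIT
5: bank 1 row 2 — prev 2 → HIT
6: bank 1 row 2 — prev 2 → HIT
7: bank 2 row 3 — prev 3 → HIT
8: bank 2 row 1 — prev 3 → CONFLICT
9: bank 2 row 2 — prev 1 → CONFLICT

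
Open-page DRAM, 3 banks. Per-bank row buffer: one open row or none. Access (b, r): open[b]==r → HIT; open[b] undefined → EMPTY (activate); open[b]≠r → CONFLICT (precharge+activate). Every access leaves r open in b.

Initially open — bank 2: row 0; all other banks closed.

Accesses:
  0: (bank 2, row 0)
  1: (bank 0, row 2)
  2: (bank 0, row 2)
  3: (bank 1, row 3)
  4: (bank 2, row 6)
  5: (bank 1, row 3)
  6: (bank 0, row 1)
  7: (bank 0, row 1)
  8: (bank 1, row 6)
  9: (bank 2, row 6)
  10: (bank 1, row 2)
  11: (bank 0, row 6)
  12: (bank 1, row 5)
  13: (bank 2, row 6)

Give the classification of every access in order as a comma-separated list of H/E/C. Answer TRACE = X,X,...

#0 (2,0) H  (was 0)
#1 (0,2) E
#2 (0,2) H  (was 2)
#3 (1,3) E
#4 (2,6) C  (was 0)
#5 (1,3) H  (was 3)
#6 (0,1) C  (was 2)
#7 (0,1) H  (was 1)
#8 (1,6) C  (was 3)
#9 (2,6) H  (was 6)
#10 (1,2) C  (was 6)
#11 (0,6) C  (was 1)
#12 (1,5) C  (was 2)
#13 (2,6) H  (was 6)

TRACE = H,E,H,E,C,H,C,H,C,H,C,C,C,H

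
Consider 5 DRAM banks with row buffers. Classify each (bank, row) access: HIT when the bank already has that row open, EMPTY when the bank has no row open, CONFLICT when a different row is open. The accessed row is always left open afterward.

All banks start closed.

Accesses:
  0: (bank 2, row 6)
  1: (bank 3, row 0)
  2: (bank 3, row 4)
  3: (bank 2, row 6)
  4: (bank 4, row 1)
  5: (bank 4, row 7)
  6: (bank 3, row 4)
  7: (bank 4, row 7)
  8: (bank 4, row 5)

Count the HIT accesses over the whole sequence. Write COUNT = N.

COUNT = 3

0: bank 2 row 6 — prev None → EMPTY
1: bank 3 row 0 — prev None → EMPTY
2: bank 3 row 4 — prev 0 → CONFLICT
3: bank 2 row 6 — prev 6 → HIT
4: bank 4 row 1 — prev None → EMPTY
5: bank 4 row 7 — prev 1 → CONFLICT
6: bank 3 row 4 — prev 4 → HIT
7: bank 4 row 7 — prev 7 → HIT
8: bank 4 row 5 — prev 7 → CONFLICT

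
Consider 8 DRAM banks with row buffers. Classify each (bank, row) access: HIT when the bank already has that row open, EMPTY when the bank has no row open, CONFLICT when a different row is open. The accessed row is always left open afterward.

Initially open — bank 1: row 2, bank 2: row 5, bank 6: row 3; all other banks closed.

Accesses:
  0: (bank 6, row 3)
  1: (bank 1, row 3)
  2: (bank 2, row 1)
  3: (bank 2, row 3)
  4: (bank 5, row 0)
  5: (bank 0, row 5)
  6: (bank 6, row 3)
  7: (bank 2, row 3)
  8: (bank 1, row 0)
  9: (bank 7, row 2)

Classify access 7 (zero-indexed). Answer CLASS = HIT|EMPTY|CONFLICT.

0: bank 6 row 3 — prev 3 → HIT
1: bank 1 row 3 — prev 2 → CONFLICT
2: bank 2 row 1 — prev 5 → CONFLICT
3: bank 2 row 3 — prev 1 → CONFLICT
4: bank 5 row 0 — prev None → EMPTY
5: bank 0 row 5 — prev None → EMPTY
6: bank 6 row 3 — prev 3 → HIT
7: bank 2 row 3 — prev 3 → HIT
8: bank 1 row 0 — prev 3 → CONFLICT
9: bank 7 row 2 — prev None → EMPTY

CLASS = HIT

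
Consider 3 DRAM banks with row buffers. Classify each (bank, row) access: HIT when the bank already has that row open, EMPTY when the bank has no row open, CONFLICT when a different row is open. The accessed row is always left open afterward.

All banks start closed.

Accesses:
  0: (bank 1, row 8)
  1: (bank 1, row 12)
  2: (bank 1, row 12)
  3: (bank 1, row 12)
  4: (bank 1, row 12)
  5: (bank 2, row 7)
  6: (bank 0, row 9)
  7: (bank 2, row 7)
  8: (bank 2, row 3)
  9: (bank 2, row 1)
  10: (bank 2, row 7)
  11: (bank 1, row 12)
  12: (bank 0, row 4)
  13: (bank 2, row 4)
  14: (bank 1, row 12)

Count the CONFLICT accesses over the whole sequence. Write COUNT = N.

COUNT = 6

step 0: bank1 None->8 [EMPTY]
step 1: bank1 8->12 [CONFLICT]
step 2: bank1 12->12 [HIT]
step 3: bank1 12->12 [HIT]
step 4: bank1 12->12 [HIT]
step 5: bank2 None->7 [EMPTY]
step 6: bank0 None->9 [EMPTY]
step 7: bank2 7->7 [HIT]
step 8: bank2 7->3 [CONFLICT]
step 9: bank2 3->1 [CONFLICT]
step 10: bank2 1->7 [CONFLICT]
step 11: bank1 12->12 [HIT]
step 12: bank0 9->4 [CONFLICT]
step 13: bank2 7->4 [CONFLICT]
step 14: bank1 12->12 [HIT]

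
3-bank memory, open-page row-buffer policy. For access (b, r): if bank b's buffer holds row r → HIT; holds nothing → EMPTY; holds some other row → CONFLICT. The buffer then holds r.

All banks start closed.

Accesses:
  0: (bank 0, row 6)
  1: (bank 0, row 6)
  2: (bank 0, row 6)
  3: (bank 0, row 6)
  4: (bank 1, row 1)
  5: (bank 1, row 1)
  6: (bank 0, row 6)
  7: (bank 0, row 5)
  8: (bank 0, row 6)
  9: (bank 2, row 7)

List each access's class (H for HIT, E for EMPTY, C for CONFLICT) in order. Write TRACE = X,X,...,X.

TRACE = E,H,H,H,E,H,H,C,C,E

  [0] b0 r6: no row ⇒ E
  [1] b0 r6: had r6 ⇒ H
  [2] b0 r6: had r6 ⇒ H
  [3] b0 r6: had r6 ⇒ H
  [4] b1 r1: no row ⇒ E
  [5] b1 r1: had r1 ⇒ H
  [6] b0 r6: had r6 ⇒ H
  [7] b0 r5: had r6 ⇒ C
  [8] b0 r6: had r5 ⇒ C
  [9] b2 r7: no row ⇒ E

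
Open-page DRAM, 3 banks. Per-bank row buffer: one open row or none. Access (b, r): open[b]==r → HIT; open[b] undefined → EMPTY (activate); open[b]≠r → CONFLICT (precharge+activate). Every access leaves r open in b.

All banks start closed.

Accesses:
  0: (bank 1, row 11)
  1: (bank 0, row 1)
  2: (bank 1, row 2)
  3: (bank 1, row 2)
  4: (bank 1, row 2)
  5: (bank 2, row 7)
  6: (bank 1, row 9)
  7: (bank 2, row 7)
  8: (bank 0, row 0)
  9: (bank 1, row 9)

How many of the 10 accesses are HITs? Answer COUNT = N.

  [0] b1 r11: no row ⇒ E
  [1] b0 r1: no row ⇒ E
  [2] b1 r2: had r11 ⇒ C
  [3] b1 r2: had r2 ⇒ H
  [4] b1 r2: had r2 ⇒ H
  [5] b2 r7: no row ⇒ E
  [6] b1 r9: had r2 ⇒ C
  [7] b2 r7: had r7 ⇒ H
  [8] b0 r0: had r1 ⇒ C
  [9] b1 r9: had r9 ⇒ H

COUNT = 4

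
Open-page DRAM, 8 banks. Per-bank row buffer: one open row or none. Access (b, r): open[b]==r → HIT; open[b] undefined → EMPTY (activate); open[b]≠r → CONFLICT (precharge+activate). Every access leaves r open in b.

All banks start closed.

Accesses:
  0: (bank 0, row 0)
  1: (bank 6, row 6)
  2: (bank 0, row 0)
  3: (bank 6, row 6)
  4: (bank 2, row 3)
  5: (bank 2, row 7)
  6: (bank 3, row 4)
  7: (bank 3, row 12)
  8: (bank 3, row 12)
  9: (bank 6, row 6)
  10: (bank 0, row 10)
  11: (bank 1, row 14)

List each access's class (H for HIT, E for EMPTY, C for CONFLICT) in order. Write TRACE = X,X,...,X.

step 0: bank0 None->0 [EMPTY]
step 1: bank6 None->6 [EMPTY]
step 2: bank0 0->0 [HIT]
step 3: bank6 6->6 [HIT]
step 4: bank2 None->3 [EMPTY]
step 5: bank2 3->7 [CONFLICT]
step 6: bank3 None->4 [EMPTY]
step 7: bank3 4->12 [CONFLICT]
step 8: bank3 12->12 [HIT]
step 9: bank6 6->6 [HIT]
step 10: bank0 0->10 [CONFLICT]
step 11: bank1 None->14 [EMPTY]

TRACE = E,E,H,H,E,C,E,C,H,H,C,E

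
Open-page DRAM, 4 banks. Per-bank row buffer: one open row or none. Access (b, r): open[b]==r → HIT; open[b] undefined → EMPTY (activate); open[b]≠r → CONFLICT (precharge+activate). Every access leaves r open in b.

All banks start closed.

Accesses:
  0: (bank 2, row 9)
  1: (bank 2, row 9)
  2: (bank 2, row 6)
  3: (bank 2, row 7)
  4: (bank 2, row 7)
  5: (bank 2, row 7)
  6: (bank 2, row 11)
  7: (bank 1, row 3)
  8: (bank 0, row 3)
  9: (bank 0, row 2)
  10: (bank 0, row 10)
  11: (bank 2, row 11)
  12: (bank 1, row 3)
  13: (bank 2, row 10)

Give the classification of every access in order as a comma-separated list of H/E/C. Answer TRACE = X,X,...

0: bank 2 row 9 — prev None → EMPTY
1: bank 2 row 9 — prev 9 → HIT
2: bank 2 row 6 — prev 9 → CONFLICT
3: bank 2 row 7 — prev 6 → CONFLICT
4: bank 2 row 7 — prev 7 → HIT
5: bank 2 row 7 — prev 7 → HIT
6: bank 2 row 11 — prev 7 → CONFLICT
7: bank 1 row 3 — prev None → EMPTY
8: bank 0 row 3 — prev None → EMPTY
9: bank 0 row 2 — prev 3 → CONFLICT
10: bank 0 row 10 — prev 2 → CONFLICT
11: bank 2 row 11 — prev 11 → HIT
12: bank 1 row 3 — prev 3 → HIT
13: bank 2 row 10 — prev 11 → CONFLICT

TRACE = E,H,C,C,H,H,C,E,E,C,C,H,H,C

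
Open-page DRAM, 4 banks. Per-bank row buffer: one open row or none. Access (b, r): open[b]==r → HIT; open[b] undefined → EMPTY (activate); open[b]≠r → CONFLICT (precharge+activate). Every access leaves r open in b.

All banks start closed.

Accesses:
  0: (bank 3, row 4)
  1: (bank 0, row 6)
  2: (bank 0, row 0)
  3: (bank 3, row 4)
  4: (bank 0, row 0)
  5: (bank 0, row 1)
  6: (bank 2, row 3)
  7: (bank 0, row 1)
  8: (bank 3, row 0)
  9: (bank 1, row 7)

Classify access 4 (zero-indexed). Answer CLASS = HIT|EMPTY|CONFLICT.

CLASS = HIT

  [0] b3 r4: no row ⇒ E
  [1] b0 r6: no row ⇒ E
  [2] b0 r0: had r6 ⇒ C
  [3] b3 r4: had r4 ⇒ H
  [4] b0 r0: had r0 ⇒ H
  [5] b0 r1: had r0 ⇒ C
  [6] b2 r3: no row ⇒ E
  [7] b0 r1: had r1 ⇒ H
  [8] b3 r0: had r4 ⇒ C
  [9] b1 r7: no row ⇒ E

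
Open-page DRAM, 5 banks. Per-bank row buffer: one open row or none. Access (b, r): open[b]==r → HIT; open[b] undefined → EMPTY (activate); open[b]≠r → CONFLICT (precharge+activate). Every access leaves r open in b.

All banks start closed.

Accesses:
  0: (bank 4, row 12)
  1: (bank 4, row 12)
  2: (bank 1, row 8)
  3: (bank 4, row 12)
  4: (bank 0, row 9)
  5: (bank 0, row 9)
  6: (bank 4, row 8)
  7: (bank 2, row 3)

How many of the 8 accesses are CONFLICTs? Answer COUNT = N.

0: bank 4 row 12 — prev None → EMPTY
1: bank 4 row 12 — prev 12 → HIT
2: bank 1 row 8 — prev None → EMPTY
3: bank 4 row 12 — prev 12 → HIT
4: bank 0 row 9 — prev None → EMPTY
5: bank 0 row 9 — prev 9 → HIT
6: bank 4 row 8 — prev 12 → CONFLICT
7: bank 2 row 3 — prev None → EMPTY

COUNT = 1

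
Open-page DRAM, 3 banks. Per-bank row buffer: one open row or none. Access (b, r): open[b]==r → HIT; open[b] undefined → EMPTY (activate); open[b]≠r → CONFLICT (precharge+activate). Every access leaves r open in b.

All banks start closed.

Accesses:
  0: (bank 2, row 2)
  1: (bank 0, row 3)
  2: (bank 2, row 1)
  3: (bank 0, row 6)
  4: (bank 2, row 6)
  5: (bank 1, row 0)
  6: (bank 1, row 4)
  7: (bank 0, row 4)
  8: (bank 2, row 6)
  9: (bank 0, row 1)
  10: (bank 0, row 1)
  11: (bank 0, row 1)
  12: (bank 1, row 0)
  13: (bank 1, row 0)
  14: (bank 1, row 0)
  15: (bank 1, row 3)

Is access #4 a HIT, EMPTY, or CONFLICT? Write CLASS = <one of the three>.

  [0] b2 r2: no row ⇒ E
  [1] b0 r3: no row ⇒ E
  [2] b2 r1: had r2 ⇒ C
  [3] b0 r6: had r3 ⇒ C
  [4] b2 r6: had r1 ⇒ C
  [5] b1 r0: no row ⇒ E
  [6] b1 r4: had r0 ⇒ C
  [7] b0 r4: had r6 ⇒ C
  [8] b2 r6: had r6 ⇒ H
  [9] b0 r1: had r4 ⇒ C
  [10] b0 r1: had r1 ⇒ H
  [11] b0 r1: had r1 ⇒ H
  [12] b1 r0: had r4 ⇒ C
  [13] b1 r0: had r0 ⇒ H
  [14] b1 r0: had r0 ⇒ H
  [15] b1 r3: had r0 ⇒ C

CLASS = CONFLICT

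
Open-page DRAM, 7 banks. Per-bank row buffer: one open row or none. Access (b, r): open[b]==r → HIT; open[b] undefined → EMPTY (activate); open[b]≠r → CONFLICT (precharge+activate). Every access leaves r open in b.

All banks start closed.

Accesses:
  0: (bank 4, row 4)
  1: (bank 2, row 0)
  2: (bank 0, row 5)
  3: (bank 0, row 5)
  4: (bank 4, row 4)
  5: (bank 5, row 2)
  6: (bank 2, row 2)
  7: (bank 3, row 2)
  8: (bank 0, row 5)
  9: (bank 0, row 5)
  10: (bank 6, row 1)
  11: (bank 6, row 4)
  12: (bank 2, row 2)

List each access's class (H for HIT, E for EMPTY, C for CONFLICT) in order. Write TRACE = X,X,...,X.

step 0: bank4 None->4 [EMPTY]
step 1: bank2 None->0 [EMPTY]
step 2: bank0 None->5 [EMPTY]
step 3: bank0 5->5 [HIT]
step 4: bank4 4->4 [HIT]
step 5: bank5 None->2 [EMPTY]
step 6: bank2 0->2 [CONFLICT]
step 7: bank3 None->2 [EMPTY]
step 8: bank0 5->5 [HIT]
step 9: bank0 5->5 [HIT]
step 10: bank6 None->1 [EMPTY]
step 11: bank6 1->4 [CONFLICT]
step 12: bank2 2->2 [HIT]

TRACE = E,E,E,H,H,E,C,E,H,H,E,C,H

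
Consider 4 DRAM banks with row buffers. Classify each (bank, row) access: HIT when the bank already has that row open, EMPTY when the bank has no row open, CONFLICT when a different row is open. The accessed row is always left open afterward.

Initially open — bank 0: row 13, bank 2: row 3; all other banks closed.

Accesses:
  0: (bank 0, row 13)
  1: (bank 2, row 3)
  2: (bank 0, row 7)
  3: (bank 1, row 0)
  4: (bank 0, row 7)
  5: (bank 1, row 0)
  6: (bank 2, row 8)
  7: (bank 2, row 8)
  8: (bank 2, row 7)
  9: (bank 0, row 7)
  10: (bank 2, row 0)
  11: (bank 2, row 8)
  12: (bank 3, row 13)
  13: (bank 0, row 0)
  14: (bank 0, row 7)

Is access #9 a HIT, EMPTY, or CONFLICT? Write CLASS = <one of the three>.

CLASS = HIT

  [0] b0 r13: had r13 ⇒ H
  [1] b2 r3: had r3 ⇒ H
  [2] b0 r7: had r13 ⇒ C
  [3] b1 r0: no row ⇒ E
  [4] b0 r7: had r7 ⇒ H
  [5] b1 r0: had r0 ⇒ H
  [6] b2 r8: had r3 ⇒ C
  [7] b2 r8: had r8 ⇒ H
  [8] b2 r7: had r8 ⇒ C
  [9] b0 r7: had r7 ⇒ H
  [10] b2 r0: had r7 ⇒ C
  [11] b2 r8: had r0 ⇒ C
  [12] b3 r13: no row ⇒ E
  [13] b0 r0: had r7 ⇒ C
  [14] b0 r7: had r0 ⇒ C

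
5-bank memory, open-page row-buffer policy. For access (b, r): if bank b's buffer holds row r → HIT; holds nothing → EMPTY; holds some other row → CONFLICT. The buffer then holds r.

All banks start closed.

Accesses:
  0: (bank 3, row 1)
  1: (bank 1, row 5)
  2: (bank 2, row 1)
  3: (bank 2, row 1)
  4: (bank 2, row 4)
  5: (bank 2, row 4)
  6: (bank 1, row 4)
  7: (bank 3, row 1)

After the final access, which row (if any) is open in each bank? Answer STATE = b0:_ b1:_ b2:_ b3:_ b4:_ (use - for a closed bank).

  [0] b3 r1: no row ⇒ E
  [1] b1 r5: no row ⇒ E
  [2] b2 r1: no row ⇒ E
  [3] b2 r1: had r1 ⇒ H
  [4] b2 r4: had r1 ⇒ C
  [5] b2 r4: had r4 ⇒ H
  [6] b1 r4: had r5 ⇒ C
  [7] b3 r1: had r1 ⇒ H

STATE = b0:- b1:4 b2:4 b3:1 b4:-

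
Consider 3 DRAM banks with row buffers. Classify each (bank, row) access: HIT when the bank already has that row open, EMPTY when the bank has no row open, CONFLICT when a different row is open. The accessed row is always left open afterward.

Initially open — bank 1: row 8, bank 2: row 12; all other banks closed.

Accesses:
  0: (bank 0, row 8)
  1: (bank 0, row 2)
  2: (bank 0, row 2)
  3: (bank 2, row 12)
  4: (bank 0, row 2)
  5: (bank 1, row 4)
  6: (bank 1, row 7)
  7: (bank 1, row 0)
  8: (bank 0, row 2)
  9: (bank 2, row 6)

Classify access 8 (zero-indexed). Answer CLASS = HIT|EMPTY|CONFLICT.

#0 (0,8) E
#1 (0,2) C  (was 8)
#2 (0,2) H  (was 2)
#3 (2,12) H  (was 12)
#4 (0,2) H  (was 2)
#5 (1,4) C  (was 8)
#6 (1,7) C  (was 4)
#7 (1,0) C  (was 7)
#8 (0,2) H  (was 2)
#9 (2,6) C  (was 12)

CLASS = HIT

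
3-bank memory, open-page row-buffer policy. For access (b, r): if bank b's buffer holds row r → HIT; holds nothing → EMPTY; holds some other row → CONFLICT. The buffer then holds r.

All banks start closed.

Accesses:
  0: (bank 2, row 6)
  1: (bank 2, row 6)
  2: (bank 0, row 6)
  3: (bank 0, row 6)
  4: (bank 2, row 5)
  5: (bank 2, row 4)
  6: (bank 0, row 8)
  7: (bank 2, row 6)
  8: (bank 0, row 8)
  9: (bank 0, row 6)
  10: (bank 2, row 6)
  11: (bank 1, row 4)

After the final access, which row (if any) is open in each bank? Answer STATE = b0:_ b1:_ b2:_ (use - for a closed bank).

  [0] b2 r6: no row ⇒ E
  [1] b2 r6: had r6 ⇒ H
  [2] b0 r6: no row ⇒ E
  [3] b0 r6: had r6 ⇒ H
  [4] b2 r5: had r6 ⇒ C
  [5] b2 r4: had r5 ⇒ C
  [6] b0 r8: had r6 ⇒ C
  [7] b2 r6: had r4 ⇒ C
  [8] b0 r8: had r8 ⇒ H
  [9] b0 r6: had r8 ⇒ C
  [10] b2 r6: had r6 ⇒ H
  [11] b1 r4: no row ⇒ E

STATE = b0:6 b1:4 b2:6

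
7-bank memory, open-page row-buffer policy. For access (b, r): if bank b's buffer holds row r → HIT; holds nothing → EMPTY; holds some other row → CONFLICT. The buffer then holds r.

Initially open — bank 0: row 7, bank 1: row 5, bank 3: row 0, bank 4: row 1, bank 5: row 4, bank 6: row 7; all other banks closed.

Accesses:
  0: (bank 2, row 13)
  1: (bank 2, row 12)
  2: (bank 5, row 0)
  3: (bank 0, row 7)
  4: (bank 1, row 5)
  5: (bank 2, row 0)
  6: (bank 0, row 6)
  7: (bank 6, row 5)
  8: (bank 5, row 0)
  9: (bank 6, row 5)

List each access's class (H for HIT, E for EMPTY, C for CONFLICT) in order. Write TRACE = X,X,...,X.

0: bank 2 row 13 — prev None → EMPTY
1: bank 2 row 12 — prev 13 → CONFLICT
2: bank 5 row 0 — prev 4 → CONFLICT
3: bank 0 row 7 — prev 7 → HIT
4: bank 1 row 5 — prev 5 → HIT
5: bank 2 row 0 — prev 12 → CONFLICT
6: bank 0 row 6 — prev 7 → CONFLICT
7: bank 6 row 5 — prev 7 → CONFLICT
8: bank 5 row 0 — prev 0 → HIT
9: bank 6 row 5 — prev 5 → HIT

TRACE = E,C,C,H,H,C,C,C,H,H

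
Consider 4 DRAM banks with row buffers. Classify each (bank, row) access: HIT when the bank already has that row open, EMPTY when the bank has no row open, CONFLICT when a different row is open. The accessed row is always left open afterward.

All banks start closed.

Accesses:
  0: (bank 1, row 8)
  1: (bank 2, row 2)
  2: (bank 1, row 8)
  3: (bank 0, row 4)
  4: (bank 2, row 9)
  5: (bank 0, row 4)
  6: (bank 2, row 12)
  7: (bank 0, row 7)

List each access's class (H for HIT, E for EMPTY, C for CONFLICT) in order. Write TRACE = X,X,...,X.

0: bank 1 row 8 — prev None → EMPTY
1: bank 2 row 2 — prev None → EMPTY
2: bank 1 row 8 — prev 8 → HIT
3: bank 0 row 4 — prev None → EMPTY
4: bank 2 row 9 — prev 2 → CONFLICT
5: bank 0 row 4 — prev 4 → HIT
6: bank 2 row 12 — prev 9 → CONFLICT
7: bank 0 row 7 — prev 4 → CONFLICT

TRACE = E,E,H,E,C,H,C,C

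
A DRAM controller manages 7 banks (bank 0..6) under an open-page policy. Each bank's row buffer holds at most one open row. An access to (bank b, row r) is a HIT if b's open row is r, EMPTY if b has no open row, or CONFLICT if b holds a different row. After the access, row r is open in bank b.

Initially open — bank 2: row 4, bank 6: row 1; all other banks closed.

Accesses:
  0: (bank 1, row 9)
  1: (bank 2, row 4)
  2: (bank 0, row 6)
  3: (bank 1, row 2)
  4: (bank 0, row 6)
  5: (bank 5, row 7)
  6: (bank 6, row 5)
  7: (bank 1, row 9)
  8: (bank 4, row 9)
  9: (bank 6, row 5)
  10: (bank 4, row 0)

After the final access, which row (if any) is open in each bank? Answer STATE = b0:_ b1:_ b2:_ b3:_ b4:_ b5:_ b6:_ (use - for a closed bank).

STATE = b0:6 b1:9 b2:4 b3:- b4:0 b5:7 b6:5

0: bank 1 row 9 — prev None → EMPTY
1: bank 2 row 4 — prev 4 → HIT
2: bank 0 row 6 — prev None → EMPTY
3: bank 1 row 2 — prev 9 → CONFLICT
4: bank 0 row 6 — prev 6 → HIT
5: bank 5 row 7 — prev None → EMPTY
6: bank 6 row 5 — prev 1 → CONFLICT
7: bank 1 row 9 — prev 2 → CONFLICT
8: bank 4 row 9 — prev None → EMPTY
9: bank 6 row 5 — prev 5 → HIT
10: bank 4 row 0 — prev 9 → CONFLICT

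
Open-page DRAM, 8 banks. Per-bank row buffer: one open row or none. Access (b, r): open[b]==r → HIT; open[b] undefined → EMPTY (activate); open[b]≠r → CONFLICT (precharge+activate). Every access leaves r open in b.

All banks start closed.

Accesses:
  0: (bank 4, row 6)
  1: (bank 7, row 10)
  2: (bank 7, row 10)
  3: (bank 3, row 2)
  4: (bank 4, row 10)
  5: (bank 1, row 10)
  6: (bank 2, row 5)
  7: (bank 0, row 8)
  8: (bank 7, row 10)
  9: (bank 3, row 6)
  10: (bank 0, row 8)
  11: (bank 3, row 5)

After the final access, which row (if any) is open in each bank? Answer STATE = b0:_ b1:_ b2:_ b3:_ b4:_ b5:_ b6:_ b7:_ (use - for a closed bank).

STATE = b0:8 b1:10 b2:5 b3:5 b4:10 b5:- b6:- b7:10

0: bank 4 row 6 — prev None → EMPTY
1: bank 7 row 10 — prev None → EMPTY
2: bank 7 row 10 — prev 10 → HIT
3: bank 3 row 2 — prev None → EMPTY
4: bank 4 row 10 — prev 6 → CONFLICT
5: bank 1 row 10 — prev None → EMPTY
6: bank 2 row 5 — prev None → EMPTY
7: bank 0 row 8 — prev None → EMPTY
8: bank 7 row 10 — prev 10 → HIT
9: bank 3 row 6 — prev 2 → CONFLICT
10: bank 0 row 8 — prev 8 → HIT
11: bank 3 row 5 — prev 6 → CONFLICT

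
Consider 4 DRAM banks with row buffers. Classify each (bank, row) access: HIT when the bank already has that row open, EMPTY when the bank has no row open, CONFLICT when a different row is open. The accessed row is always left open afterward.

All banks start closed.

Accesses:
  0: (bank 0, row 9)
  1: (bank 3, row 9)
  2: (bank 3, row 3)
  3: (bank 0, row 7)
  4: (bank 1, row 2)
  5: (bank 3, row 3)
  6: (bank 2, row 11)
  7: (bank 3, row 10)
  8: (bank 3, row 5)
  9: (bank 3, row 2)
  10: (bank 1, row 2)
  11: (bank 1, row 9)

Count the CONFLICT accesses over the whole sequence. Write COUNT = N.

COUNT = 6

0: bank 0 row 9 — prev None → EMPTY
1: bank 3 row 9 — prev None → EMPTY
2: bank 3 row 3 — prev 9 → CONFLICT
3: bank 0 row 7 — prev 9 → CONFLICT
4: bank 1 row 2 — prev None → EMPTY
5: bank 3 row 3 — prev 3 → HIT
6: bank 2 row 11 — prev None → EMPTY
7: bank 3 row 10 — prev 3 → CONFLICT
8: bank 3 row 5 — prev 10 → CONFLICT
9: bank 3 row 2 — prev 5 → CONFLICT
10: bank 1 row 2 — prev 2 → HIT
11: bank 1 row 9 — prev 2 → CONFLICT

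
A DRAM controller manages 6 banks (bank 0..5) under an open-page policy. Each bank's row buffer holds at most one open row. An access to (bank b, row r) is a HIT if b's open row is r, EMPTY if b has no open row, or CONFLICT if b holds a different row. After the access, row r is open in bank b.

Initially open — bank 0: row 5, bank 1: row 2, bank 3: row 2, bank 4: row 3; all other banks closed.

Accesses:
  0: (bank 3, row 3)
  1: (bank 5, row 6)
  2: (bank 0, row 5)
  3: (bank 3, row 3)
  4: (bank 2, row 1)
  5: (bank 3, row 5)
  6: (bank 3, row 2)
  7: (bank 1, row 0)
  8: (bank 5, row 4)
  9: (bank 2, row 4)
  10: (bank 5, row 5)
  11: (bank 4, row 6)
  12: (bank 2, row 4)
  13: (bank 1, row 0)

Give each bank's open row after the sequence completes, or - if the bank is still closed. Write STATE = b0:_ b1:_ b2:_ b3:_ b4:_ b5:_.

  [0] b3 r3: had r2 ⇒ C
  [1] b5 r6: no row ⇒ E
  [2] b0 r5: had r5 ⇒ H
  [3] b3 r3: had r3 ⇒ H
  [4] b2 r1: no row ⇒ E
  [5] b3 r5: had r3 ⇒ C
  [6] b3 r2: had r5 ⇒ C
  [7] b1 r0: had r2 ⇒ C
  [8] b5 r4: had r6 ⇒ C
  [9] b2 r4: had r1 ⇒ C
  [10] b5 r5: had r4 ⇒ C
  [11] b4 r6: had r3 ⇒ C
  [12] b2 r4: had r4 ⇒ H
  [13] b1 r0: had r0 ⇒ H

STATE = b0:5 b1:0 b2:4 b3:2 b4:6 b5:5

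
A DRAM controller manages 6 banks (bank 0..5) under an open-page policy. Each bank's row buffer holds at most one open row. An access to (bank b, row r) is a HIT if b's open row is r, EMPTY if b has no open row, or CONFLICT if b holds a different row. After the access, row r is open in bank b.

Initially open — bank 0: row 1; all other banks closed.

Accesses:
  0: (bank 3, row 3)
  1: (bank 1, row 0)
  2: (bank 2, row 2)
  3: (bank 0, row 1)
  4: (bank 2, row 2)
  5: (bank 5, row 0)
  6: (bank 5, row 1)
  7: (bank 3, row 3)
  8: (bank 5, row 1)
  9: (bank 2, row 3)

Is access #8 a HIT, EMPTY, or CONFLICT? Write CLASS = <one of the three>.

CLASS = HIT

0: bank 3 row 3 — prev None → EMPTY
1: bank 1 row 0 — prev None → EMPTY
2: bank 2 row 2 — prev None → EMPTY
3: bank 0 row 1 — prev 1 → HIT
4: bank 2 row 2 — prev 2 → HIT
5: bank 5 row 0 — prev None → EMPTY
6: bank 5 row 1 — prev 0 → CONFLICT
7: bank 3 row 3 — prev 3 → HIT
8: bank 5 row 1 — prev 1 → HIT
9: bank 2 row 3 — prev 2 → CONFLICT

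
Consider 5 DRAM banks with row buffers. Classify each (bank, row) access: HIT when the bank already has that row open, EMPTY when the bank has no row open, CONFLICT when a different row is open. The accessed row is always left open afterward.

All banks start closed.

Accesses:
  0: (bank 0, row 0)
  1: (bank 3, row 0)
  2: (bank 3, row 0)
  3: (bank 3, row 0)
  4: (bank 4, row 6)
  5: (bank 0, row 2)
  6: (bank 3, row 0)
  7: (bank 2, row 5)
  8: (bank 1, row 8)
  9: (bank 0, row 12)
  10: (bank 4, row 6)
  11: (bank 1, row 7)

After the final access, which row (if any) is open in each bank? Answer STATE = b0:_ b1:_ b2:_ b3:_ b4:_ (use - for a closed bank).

step 0: bank0 None->0 [EMPTY]
step 1: bank3 None->0 [EMPTY]
step 2: bank3 0->0 [HIT]
step 3: bank3 0->0 [HIT]
step 4: bank4 None->6 [EMPTY]
step 5: bank0 0->2 [CONFLICT]
step 6: bank3 0->0 [HIT]
step 7: bank2 None->5 [EMPTY]
step 8: bank1 None->8 [EMPTY]
step 9: bank0 2->12 [CONFLICT]
step 10: bank4 6->6 [HIT]
step 11: bank1 8->7 [CONFLICT]

STATE = b0:12 b1:7 b2:5 b3:0 b4:6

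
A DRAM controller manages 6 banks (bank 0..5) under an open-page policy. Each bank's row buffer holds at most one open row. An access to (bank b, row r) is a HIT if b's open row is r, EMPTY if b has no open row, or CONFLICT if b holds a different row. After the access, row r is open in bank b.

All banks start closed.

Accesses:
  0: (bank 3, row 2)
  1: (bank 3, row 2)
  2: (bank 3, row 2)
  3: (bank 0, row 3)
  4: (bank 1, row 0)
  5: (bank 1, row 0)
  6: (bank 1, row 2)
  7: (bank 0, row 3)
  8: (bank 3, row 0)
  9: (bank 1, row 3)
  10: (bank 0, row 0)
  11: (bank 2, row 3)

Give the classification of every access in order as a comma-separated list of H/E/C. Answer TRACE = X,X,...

TRACE = E,H,H,E,E,H,C,H,C,C,C,E

step 0: bank3 None->2 [EMPTY]
step 1: bank3 2->2 [HIT]
step 2: bank3 2->2 [HIT]
step 3: bank0 None->3 [EMPTY]
step 4: bank1 None->0 [EMPTY]
step 5: bank1 0->0 [HIT]
step 6: bank1 0->2 [CONFLICT]
step 7: bank0 3->3 [HIT]
step 8: bank3 2->0 [CONFLICT]
step 9: bank1 2->3 [CONFLICT]
step 10: bank0 3->0 [CONFLICT]
step 11: bank2 None->3 [EMPTY]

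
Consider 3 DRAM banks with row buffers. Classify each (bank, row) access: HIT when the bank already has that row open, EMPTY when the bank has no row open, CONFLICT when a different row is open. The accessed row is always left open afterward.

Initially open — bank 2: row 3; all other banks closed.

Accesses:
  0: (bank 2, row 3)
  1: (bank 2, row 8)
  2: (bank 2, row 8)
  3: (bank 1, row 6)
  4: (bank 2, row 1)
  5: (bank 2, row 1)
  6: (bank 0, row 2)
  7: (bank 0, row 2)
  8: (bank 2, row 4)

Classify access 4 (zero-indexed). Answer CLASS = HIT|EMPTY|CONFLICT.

  [0] b2 r3: had r3 ⇒ H
  [1] b2 r8: had r3 ⇒ C
  [2] b2 r8: had r8 ⇒ H
  [3] b1 r6: no row ⇒ E
  [4] b2 r1: had r8 ⇒ C
  [5] b2 r1: had r1 ⇒ H
  [6] b0 r2: no row ⇒ E
  [7] b0 r2: had r2 ⇒ H
  [8] b2 r4: had r1 ⇒ C

CLASS = CONFLICT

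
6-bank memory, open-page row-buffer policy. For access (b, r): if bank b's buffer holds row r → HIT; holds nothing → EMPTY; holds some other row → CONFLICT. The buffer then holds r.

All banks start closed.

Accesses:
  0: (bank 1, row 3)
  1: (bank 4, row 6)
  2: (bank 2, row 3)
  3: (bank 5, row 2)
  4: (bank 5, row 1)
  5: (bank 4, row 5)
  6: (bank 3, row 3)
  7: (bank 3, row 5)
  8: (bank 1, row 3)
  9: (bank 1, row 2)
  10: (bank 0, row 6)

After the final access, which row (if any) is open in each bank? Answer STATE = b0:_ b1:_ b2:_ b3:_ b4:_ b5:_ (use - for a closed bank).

STATE = b0:6 b1:2 b2:3 b3:5 b4:5 b5:1

  [0] b1 r3: no row ⇒ E
  [1] b4 r6: no row ⇒ E
  [2] b2 r3: no row ⇒ E
  [3] b5 r2: no row ⇒ E
  [4] b5 r1: had r2 ⇒ C
  [5] b4 r5: had r6 ⇒ C
  [6] b3 r3: no row ⇒ E
  [7] b3 r5: had r3 ⇒ C
  [8] b1 r3: had r3 ⇒ H
  [9] b1 r2: had r3 ⇒ C
  [10] b0 r6: no row ⇒ E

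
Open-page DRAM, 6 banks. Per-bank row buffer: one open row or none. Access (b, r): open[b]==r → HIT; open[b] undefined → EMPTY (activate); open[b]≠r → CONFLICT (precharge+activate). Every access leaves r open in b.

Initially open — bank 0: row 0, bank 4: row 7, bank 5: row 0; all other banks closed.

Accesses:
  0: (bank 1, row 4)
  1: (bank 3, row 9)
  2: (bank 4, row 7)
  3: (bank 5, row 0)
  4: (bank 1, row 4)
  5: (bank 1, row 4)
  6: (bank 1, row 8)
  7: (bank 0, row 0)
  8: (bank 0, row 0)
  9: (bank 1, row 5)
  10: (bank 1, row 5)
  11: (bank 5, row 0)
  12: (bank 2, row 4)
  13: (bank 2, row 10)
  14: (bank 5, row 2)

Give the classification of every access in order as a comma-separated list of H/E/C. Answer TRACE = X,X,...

TRACE = E,E,H,H,H,H,C,H,H,C,H,H,E,C,C

0: bank 1 row 4 — prev None → EMPTY
1: bank 3 row 9 — prev None → EMPTY
2: bank 4 row 7 — prev 7 → HIT
3: bank 5 row 0 — prev 0 → HIT
4: bank 1 row 4 — prev 4 → HIT
5: bank 1 row 4 — prev 4 → HIT
6: bank 1 row 8 — prev 4 → CONFLICT
7: bank 0 row 0 — prev 0 → HIT
8: bank 0 row 0 — prev 0 → HIT
9: bank 1 row 5 — prev 8 → CONFLICT
10: bank 1 row 5 — prev 5 → HIT
11: bank 5 row 0 — prev 0 → HIT
12: bank 2 row 4 — prev None → EMPTY
13: bank 2 row 10 — prev 4 → CONFLICT
14: bank 5 row 2 — prev 0 → CONFLICT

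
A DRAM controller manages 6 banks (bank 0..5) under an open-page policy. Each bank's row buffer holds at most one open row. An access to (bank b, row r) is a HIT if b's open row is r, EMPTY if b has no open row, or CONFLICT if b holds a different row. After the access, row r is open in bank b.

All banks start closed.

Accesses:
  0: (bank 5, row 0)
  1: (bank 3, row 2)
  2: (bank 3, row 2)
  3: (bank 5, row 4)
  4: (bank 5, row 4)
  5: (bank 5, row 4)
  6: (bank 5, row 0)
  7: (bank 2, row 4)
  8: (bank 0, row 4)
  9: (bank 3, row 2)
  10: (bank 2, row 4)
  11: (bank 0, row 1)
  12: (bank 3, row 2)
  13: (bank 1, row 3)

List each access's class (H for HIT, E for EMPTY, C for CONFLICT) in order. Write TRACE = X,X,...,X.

TRACE = E,E,H,C,H,H,C,E,E,H,H,C,H,E

#0 (5,0) E
#1 (3,2) E
#2 (3,2) H  (was 2)
#3 (5,4) C  (was 0)
#4 (5,4) H  (was 4)
#5 (5,4) H  (was 4)
#6 (5,0) C  (was 4)
#7 (2,4) E
#8 (0,4) E
#9 (3,2) H  (was 2)
#10 (2,4) H  (was 4)
#11 (0,1) C  (was 4)
#12 (3,2) H  (was 2)
#13 (1,3) E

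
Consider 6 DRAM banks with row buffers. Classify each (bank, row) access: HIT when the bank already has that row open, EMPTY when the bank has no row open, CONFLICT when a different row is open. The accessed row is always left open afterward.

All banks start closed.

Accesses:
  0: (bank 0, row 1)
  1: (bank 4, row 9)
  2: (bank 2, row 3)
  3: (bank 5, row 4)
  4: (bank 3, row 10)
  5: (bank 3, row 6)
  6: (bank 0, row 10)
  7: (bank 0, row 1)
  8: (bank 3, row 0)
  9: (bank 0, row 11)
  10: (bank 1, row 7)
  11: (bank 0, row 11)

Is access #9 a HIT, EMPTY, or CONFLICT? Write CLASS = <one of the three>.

CLASS = CONFLICT

  [0] b0 r1: no row ⇒ E
  [1] b4 r9: no row ⇒ E
  [2] b2 r3: no row ⇒ E
  [3] b5 r4: no row ⇒ E
  [4] b3 r10: no row ⇒ E
  [5] b3 r6: had r10 ⇒ C
  [6] b0 r10: had r1 ⇒ C
  [7] b0 r1: had r10 ⇒ C
  [8] b3 r0: had r6 ⇒ C
  [9] b0 r11: had r1 ⇒ C
  [10] b1 r7: no row ⇒ E
  [11] b0 r11: had r11 ⇒ H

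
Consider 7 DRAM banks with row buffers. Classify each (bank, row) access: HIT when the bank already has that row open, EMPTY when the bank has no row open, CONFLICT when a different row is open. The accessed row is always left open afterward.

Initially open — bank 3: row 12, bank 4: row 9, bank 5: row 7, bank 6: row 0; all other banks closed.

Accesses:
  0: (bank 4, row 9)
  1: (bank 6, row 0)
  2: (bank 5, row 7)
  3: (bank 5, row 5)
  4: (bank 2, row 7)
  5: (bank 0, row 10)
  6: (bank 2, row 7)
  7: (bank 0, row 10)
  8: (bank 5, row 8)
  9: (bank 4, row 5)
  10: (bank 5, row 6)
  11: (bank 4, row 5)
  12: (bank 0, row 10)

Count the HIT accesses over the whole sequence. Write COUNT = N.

COUNT = 7

step 0: bank4 9->9 [HIT]
step 1: bank6 0->0 [HIT]
step 2: bank5 7->7 [HIT]
step 3: bank5 7->5 [CONFLICT]
step 4: bank2 None->7 [EMPTY]
step 5: bank0 None->10 [EMPTY]
step 6: bank2 7->7 [HIT]
step 7: bank0 10->10 [HIT]
step 8: bank5 5->8 [CONFLICT]
step 9: bank4 9->5 [CONFLICT]
step 10: bank5 8->6 [CONFLICT]
step 11: bank4 5->5 [HIT]
step 12: bank0 10->10 [HIT]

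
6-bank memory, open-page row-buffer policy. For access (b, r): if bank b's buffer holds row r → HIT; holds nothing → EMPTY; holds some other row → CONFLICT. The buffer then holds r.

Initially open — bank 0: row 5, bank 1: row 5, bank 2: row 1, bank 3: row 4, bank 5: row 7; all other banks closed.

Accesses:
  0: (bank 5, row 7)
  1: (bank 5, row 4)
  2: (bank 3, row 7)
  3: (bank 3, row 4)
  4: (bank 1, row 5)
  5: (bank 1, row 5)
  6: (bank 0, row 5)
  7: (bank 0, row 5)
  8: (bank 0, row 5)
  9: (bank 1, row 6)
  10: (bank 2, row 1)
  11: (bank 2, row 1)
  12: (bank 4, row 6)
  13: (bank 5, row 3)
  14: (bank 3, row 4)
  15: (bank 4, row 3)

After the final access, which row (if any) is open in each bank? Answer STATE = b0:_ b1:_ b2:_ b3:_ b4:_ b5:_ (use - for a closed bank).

  [0] b5 r7: had r7 ⇒ H
  [1] b5 r4: had r7 ⇒ C
  [2] b3 r7: had r4 ⇒ C
  [3] b3 r4: had r7 ⇒ C
  [4] b1 r5: had r5 ⇒ H
  [5] b1 r5: had r5 ⇒ H
  [6] b0 r5: had r5 ⇒ H
  [7] b0 r5: had r5 ⇒ H
  [8] b0 r5: had r5 ⇒ H
  [9] b1 r6: had r5 ⇒ C
  [10] b2 r1: had r1 ⇒ H
  [11] b2 r1: had r1 ⇒ H
  [12] b4 r6: no row ⇒ E
  [13] b5 r3: had r4 ⇒ C
  [14] b3 r4: had r4 ⇒ H
  [15] b4 r3: had r6 ⇒ C

STATE = b0:5 b1:6 b2:1 b3:4 b4:3 b5:3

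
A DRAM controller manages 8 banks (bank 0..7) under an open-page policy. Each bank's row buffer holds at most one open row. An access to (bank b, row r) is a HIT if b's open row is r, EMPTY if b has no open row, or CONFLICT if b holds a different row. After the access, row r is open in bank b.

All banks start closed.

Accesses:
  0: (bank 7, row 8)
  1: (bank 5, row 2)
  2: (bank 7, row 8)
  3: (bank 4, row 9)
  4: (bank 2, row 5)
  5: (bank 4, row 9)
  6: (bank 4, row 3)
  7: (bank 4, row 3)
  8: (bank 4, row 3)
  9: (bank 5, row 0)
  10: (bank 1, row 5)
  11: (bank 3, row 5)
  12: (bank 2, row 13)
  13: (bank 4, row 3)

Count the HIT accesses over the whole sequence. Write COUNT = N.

0: bank 7 row 8 — prev None → EMPTY
1: bank 5 row 2 — prev None → EMPTY
2: bank 7 row 8 — prev 8 → HIT
3: bank 4 row 9 — prev None → EMPTY
4: bank 2 row 5 — prev None → EMPTY
5: bank 4 row 9 — prev 9 → HIT
6: bank 4 row 3 — prev 9 → CONFLICT
7: bank 4 row 3 — prev 3 → HIT
8: bank 4 row 3 — prev 3 → HIT
9: bank 5 row 0 — prev 2 → CONFLICT
10: bank 1 row 5 — prev None → EMPTY
11: bank 3 row 5 — prev None → EMPTY
12: bank 2 row 13 — prev 5 → CONFLICT
13: bank 4 row 3 — prev 3 → HIT

COUNT = 5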